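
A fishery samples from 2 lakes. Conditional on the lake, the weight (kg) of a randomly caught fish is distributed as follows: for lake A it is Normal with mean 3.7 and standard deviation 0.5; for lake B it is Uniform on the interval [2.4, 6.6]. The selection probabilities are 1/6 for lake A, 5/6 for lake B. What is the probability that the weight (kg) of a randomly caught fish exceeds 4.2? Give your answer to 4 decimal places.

Conditional on each lake, P(X > 4.2): A: 0.158655; B: 0.571429.
By total probability, P(X > 4.2) = 0.166667·0.158655 + 0.833333·0.571429 = 0.502633.

0.5026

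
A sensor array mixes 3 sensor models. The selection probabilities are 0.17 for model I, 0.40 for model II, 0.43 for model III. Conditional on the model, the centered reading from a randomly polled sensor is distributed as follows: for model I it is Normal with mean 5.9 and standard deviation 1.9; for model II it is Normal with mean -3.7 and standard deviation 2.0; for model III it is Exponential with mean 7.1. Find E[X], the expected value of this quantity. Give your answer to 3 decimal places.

Component means — I: 5.9; II: -3.7; III: 7.1.
E[X] = 0.17·5.9 + 0.4·-3.7 + 0.43·7.1 = 2.576.

2.576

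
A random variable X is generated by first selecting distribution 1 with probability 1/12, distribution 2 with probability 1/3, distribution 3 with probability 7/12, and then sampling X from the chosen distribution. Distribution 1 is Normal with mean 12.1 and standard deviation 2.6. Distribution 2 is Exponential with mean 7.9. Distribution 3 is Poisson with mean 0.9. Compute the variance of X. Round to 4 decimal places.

38.0072

Per component, 1: μ=12.1, E[X²]=153.17; 2: μ=7.9, E[X²]=124.82; 3: μ=0.9, E[X²]=1.71.
E[X] = 0.0833333·12.1 + 0.333333·7.9 + 0.583333·0.9 = 4.16667.
E[X²] = 0.0833333·153.17 + 0.333333·124.82 + 0.583333·1.71 = 55.3683.
Var(X) = E[X²] − (E[X])² = 55.3683 − 17.3611 = 38.0072.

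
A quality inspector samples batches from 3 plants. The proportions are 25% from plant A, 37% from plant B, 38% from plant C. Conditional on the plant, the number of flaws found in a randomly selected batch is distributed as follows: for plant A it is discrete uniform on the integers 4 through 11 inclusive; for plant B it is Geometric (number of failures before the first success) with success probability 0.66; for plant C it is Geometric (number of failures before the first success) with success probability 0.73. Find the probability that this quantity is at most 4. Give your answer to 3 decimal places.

Conditional on each plant, P(X ≤ 4): A: 0.125; B: 0.995456; C: 0.998565.
By total probability, P(X ≤ 4) = 0.25·0.125 + 0.37·0.995456 + 0.38·0.998565 = 0.779024.

0.779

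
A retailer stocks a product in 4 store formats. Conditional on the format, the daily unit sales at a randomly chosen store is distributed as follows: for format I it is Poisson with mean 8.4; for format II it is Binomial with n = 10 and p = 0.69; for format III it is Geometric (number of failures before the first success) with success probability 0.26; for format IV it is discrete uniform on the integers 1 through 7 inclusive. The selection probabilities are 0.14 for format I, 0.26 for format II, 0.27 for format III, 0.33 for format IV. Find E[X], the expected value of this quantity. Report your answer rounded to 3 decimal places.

Component means — I: 8.4; II: 6.9; III: 2.84615; IV: 4.
E[X] = 0.14·8.4 + 0.26·6.9 + 0.27·2.84615 + 0.33·4 = 5.05846.

5.058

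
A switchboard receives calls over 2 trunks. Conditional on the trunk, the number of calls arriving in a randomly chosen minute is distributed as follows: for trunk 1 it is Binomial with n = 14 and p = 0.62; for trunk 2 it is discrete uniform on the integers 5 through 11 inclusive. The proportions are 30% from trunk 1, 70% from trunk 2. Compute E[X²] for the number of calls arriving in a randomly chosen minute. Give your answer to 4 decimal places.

For each component E[X²] = Var + (mean)², giving 1: 78.6408; 2: 68.
Overall E[X²] = 0.3·78.6408 + 0.7·68 = 71.1922.

71.1922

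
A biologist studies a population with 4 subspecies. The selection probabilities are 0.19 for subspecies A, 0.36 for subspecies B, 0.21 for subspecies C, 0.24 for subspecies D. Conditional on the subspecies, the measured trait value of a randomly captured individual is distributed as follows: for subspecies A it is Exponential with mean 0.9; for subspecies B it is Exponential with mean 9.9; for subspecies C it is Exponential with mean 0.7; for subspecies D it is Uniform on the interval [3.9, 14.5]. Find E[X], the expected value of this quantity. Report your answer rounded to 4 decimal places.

Component means — A: 0.9; B: 9.9; C: 0.7; D: 9.2.
E[X] = 0.19·0.9 + 0.36·9.9 + 0.21·0.7 + 0.24·9.2 = 6.09.

6.0900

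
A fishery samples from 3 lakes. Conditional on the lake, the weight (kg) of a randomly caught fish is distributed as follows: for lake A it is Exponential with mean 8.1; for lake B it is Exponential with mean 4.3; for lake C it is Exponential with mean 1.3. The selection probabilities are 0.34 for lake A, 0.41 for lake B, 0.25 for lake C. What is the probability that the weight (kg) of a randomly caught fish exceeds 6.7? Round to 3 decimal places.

Conditional on each lake, P(X > 6.7): A: 0.437289; B: 0.210527; C: 0.00577714.
By total probability, P(X > 6.7) = 0.34·0.437289 + 0.41·0.210527 + 0.25·0.00577714 = 0.236439.

0.236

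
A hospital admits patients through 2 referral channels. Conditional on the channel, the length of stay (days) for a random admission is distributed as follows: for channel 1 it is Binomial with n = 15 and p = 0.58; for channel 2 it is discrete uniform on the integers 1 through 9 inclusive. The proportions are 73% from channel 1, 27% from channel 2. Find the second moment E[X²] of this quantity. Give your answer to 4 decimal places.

For each component E[X²] = Var + (mean)², giving 1: 79.344; 2: 31.6667.
Overall E[X²] = 0.73·79.344 + 0.27·31.6667 = 66.4711.

66.4711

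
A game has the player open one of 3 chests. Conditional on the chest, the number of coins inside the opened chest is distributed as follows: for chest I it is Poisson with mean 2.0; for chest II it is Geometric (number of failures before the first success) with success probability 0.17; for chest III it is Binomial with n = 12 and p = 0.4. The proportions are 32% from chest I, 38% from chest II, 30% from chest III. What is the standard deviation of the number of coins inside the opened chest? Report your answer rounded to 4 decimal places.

Per component, I: μ=2, E[X²]=6; II: μ=4.88235, E[X²]=52.5571; III: μ=4.8, E[X²]=25.92.
E[X] = 0.32·2 + 0.38·4.88235 + 0.3·4.8 = 3.93529.
E[X²] = 0.32·6 + 0.38·52.5571 + 0.3·25.92 = 29.6677.
Var(X) = E[X²] − (E[X])² = 29.6677 − 15.4865 = 14.1812.
SD(X) = √14.1812 = 3.76579.

3.7658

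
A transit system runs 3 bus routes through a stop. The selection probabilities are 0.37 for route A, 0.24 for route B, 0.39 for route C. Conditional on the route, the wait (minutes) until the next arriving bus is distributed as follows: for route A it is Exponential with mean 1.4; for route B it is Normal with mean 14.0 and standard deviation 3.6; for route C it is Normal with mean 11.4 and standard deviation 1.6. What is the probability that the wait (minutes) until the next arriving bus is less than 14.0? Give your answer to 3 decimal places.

Conditional on each route, P(X < 14.0): A: 0.999955; B: 0.5; C: 0.947919.
By total probability, P(X < 14.0) = 0.37·0.999955 + 0.24·0.5 + 0.39·0.947919 = 0.859672.

0.860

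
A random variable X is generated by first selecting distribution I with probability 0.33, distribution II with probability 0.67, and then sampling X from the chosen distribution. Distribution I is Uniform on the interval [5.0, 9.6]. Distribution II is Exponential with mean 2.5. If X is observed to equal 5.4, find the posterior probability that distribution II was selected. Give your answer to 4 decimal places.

0.3011

Likelihoods f(5.4 | ·): I: 0.217391; II: 0.04613.
Posterior ∝ prior × likelihood. Numerator for II: 0.67·0.04613 = 0.0309071.
Normalizing constant: 0.33·0.217391 + 0.67·0.04613 = 0.102646.
P(II | observation) = 0.0309071 / 0.102646 = 0.301103.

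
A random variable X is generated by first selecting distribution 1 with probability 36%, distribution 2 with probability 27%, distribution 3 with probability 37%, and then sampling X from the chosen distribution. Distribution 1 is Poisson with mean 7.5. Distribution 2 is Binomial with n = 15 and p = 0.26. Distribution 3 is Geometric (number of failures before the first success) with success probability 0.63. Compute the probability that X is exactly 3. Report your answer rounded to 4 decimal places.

Conditional on each component, P(X = 3): 1: 0.0388887; 2: 0.215631; 3: 0.0319114.
By total probability, P(X = 3) = 0.36·0.0388887 + 0.27·0.215631 + 0.37·0.0319114 = 0.0840277.

0.0840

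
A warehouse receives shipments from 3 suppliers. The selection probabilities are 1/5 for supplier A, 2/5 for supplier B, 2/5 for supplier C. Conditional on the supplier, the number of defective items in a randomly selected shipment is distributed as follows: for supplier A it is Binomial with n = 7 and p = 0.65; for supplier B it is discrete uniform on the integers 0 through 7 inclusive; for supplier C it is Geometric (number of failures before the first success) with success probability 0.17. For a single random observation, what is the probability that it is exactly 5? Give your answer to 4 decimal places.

0.1365

Conditional on each supplier, P(X = 5): A: 0.298485; B: 0.125; C: 0.0669637.
By total probability, P(X = 5) = 0.2·0.298485 + 0.4·0.125 + 0.4·0.0669637 = 0.136482.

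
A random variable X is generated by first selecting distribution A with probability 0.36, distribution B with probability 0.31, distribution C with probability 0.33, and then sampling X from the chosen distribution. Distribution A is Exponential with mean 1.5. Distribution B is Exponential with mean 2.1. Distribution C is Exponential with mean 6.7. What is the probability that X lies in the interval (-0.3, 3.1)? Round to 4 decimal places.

0.6758

Conditional on each component, P(-0.3 < X < 3.1): A: 0.873393; B: 0.771493; C: 0.37041.
By total probability, P(-0.3 < X < 3.1) = 0.36·0.873393 + 0.31·0.771493 + 0.33·0.37041 = 0.67582.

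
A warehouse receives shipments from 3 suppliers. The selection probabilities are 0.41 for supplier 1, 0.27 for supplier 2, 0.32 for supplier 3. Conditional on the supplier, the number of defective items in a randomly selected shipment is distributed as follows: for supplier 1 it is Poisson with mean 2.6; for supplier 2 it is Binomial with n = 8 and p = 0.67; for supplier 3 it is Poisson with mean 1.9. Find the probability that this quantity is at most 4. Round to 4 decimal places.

Conditional on each supplier, P(X ≤ 4): 1: 0.877423; 2: 0.251856; 3: 0.955919.
By total probability, P(X ≤ 4) = 0.41·0.877423 + 0.27·0.251856 + 0.32·0.955919 = 0.733639.

0.7336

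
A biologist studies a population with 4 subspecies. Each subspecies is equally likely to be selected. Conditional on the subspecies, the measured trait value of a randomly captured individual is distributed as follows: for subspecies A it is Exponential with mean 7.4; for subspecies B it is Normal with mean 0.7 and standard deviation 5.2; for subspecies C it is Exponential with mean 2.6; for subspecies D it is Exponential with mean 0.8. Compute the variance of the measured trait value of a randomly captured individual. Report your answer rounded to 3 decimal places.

Per component, A: μ=7.4, E[X²]=109.52; B: μ=0.7, E[X²]=27.53; C: μ=2.6, E[X²]=13.52; D: μ=0.8, E[X²]=1.28.
E[X] = 0.25·7.4 + 0.25·0.7 + 0.25·2.6 + 0.25·0.8 = 2.875.
E[X²] = 0.25·109.52 + 0.25·27.53 + 0.25·13.52 + 0.25·1.28 = 37.9625.
Var(X) = E[X²] − (E[X])² = 37.9625 − 8.26562 = 29.6969.

29.697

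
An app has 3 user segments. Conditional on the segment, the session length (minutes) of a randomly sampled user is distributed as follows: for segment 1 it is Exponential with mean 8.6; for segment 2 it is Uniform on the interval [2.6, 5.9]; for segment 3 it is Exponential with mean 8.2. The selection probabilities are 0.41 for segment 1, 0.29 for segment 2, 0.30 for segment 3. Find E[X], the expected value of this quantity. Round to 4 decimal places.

Component means — 1: 8.6; 2: 4.25; 3: 8.2.
E[X] = 0.41·8.6 + 0.29·4.25 + 0.3·8.2 = 7.2185.

7.2185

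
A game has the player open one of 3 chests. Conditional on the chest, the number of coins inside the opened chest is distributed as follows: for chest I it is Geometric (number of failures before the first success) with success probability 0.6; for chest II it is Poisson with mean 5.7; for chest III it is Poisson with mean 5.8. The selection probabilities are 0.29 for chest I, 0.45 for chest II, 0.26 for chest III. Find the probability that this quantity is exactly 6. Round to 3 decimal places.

Conditional on each chest, P(X = 6): I: 0.0024576; II: 0.159382; III: 0.160076.
By total probability, P(X = 6) = 0.29·0.0024576 + 0.45·0.159382 + 0.26·0.160076 = 0.114054.

0.114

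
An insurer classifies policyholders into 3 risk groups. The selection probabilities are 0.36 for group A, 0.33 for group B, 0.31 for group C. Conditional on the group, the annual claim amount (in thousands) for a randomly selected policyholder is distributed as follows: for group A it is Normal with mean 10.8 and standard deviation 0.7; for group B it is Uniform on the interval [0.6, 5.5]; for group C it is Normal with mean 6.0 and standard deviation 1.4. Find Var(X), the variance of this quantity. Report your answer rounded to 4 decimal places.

12.0412

Per component, A: μ=10.8, E[X²]=117.13; B: μ=3.05, E[X²]=11.3033; C: μ=6, E[X²]=37.96.
E[X] = 0.36·10.8 + 0.33·3.05 + 0.31·6 = 6.7545.
E[X²] = 0.36·117.13 + 0.33·11.3033 + 0.31·37.96 = 57.6645.
Var(X) = E[X²] − (E[X])² = 57.6645 − 45.6233 = 12.0412.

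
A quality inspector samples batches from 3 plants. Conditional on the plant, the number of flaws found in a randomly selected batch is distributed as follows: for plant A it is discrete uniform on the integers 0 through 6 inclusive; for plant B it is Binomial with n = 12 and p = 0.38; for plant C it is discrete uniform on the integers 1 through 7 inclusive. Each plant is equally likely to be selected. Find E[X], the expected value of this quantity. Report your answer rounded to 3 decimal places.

3.853

Component means — A: 3; B: 4.56; C: 4.
E[X] = 0.333333·3 + 0.333333·4.56 + 0.333333·4 = 3.85333.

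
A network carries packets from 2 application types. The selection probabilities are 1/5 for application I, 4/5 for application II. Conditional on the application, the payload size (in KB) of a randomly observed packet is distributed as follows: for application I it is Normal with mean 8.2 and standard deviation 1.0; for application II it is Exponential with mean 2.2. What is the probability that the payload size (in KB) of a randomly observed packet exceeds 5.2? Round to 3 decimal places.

0.275

Conditional on each application, P(X > 5.2): I: 0.99865; II: 0.0940775.
By total probability, P(X > 5.2) = 0.2·0.99865 + 0.8·0.0940775 = 0.274992.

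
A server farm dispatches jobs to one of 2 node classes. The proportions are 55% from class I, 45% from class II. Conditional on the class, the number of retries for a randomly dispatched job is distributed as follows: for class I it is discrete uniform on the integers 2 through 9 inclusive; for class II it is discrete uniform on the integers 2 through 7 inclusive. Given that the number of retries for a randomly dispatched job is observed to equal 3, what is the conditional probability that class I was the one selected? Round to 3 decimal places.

Likelihoods P(X=3 | ·): I: 0.125; II: 0.166667.
Posterior ∝ prior × likelihood. Numerator for I: 0.55·0.125 = 0.06875.
Normalizing constant: 0.55·0.125 + 0.45·0.166667 = 0.14375.
P(I | observation) = 0.06875 / 0.14375 = 0.478261.

0.478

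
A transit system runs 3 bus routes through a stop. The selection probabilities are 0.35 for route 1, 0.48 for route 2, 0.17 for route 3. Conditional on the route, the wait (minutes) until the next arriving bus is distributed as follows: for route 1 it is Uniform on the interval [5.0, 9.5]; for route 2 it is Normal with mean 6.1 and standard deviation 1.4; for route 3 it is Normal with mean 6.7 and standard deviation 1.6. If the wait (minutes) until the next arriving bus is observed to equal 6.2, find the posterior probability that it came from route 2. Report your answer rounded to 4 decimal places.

0.5359

Likelihoods f(6.2 | ·): 1: 0.222222; 2: 0.284233; 3: 0.237457.
Posterior ∝ prior × likelihood. Numerator for 2: 0.48·0.284233 = 0.136432.
Normalizing constant: 0.35·0.222222 + 0.48·0.284233 + 0.17·0.237457 = 0.254577.
P(2 | observation) = 0.136432 / 0.254577 = 0.535915.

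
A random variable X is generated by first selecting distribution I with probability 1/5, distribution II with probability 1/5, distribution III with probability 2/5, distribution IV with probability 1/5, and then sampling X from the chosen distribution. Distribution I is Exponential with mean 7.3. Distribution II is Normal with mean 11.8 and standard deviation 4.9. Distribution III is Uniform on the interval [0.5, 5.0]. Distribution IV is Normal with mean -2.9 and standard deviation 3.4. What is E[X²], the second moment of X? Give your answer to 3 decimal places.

61.660

For each component E[X²] = Var + (mean)², giving I: 106.58; II: 163.25; III: 9.25; IV: 19.97.
Overall E[X²] = 0.2·106.58 + 0.2·163.25 + 0.4·9.25 + 0.2·19.97 = 61.66.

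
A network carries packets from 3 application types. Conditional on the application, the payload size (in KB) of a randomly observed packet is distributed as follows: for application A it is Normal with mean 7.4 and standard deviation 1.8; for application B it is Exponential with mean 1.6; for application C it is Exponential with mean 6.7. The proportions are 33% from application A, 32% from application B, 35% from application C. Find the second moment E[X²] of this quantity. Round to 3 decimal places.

For each component E[X²] = Var + (mean)², giving A: 58; B: 5.12; C: 89.78.
Overall E[X²] = 0.33·58 + 0.32·5.12 + 0.35·89.78 = 52.2014.

52.201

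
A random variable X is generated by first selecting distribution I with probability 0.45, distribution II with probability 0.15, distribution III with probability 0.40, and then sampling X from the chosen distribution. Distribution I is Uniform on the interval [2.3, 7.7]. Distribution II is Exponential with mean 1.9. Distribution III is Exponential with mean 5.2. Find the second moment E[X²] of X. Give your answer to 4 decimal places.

35.0585

For each component E[X²] = Var + (mean)², giving I: 27.43; II: 7.22; III: 54.08.
Overall E[X²] = 0.45·27.43 + 0.15·7.22 + 0.4·54.08 = 35.0585.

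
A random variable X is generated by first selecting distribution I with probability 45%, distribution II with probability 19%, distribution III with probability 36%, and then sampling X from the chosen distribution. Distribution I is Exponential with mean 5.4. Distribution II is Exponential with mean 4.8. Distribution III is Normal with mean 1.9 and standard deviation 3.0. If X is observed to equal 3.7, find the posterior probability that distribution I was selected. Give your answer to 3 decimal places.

0.419

Likelihoods f(3.7 | ·): I: 0.0933328; II: 0.0963807; III: 0.111075.
Posterior ∝ prior × likelihood. Numerator for I: 0.45·0.0933328 = 0.0419997.
Normalizing constant: 0.45·0.0933328 + 0.19·0.0963807 + 0.36·0.111075 = 0.100299.
P(I | observation) = 0.0419997 / 0.100299 = 0.418745.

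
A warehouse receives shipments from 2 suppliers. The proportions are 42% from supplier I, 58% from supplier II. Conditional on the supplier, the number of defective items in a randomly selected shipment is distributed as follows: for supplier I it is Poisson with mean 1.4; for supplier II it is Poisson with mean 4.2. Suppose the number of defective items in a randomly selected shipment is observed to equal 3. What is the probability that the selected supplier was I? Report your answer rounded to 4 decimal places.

Likelihoods P(X=3 | ·): I: 0.112777; II: 0.185165.
Posterior ∝ prior × likelihood. Numerator for I: 0.42·0.112777 = 0.0473663.
Normalizing constant: 0.42·0.112777 + 0.58·0.185165 = 0.154762.
P(I | observation) = 0.0473663 / 0.154762 = 0.306059.

0.3061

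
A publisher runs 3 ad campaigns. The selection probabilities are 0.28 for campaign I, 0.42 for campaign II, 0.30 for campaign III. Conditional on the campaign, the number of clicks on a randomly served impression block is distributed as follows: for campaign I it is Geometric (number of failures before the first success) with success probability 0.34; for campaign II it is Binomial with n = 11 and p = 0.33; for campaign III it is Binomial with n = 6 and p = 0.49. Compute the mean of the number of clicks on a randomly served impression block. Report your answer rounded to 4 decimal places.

2.9501

Component means — I: 1.94118; II: 3.63; III: 2.94.
E[X] = 0.28·1.94118 + 0.42·3.63 + 0.3·2.94 = 2.95013.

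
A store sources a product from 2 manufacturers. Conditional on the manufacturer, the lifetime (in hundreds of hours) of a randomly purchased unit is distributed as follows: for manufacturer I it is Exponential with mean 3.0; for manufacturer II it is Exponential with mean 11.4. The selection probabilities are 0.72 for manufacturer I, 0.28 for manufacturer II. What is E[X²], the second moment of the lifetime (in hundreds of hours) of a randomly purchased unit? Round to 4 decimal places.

For each component E[X²] = Var + (mean)², giving I: 18; II: 259.92.
Overall E[X²] = 0.72·18 + 0.28·259.92 = 85.7376.

85.7376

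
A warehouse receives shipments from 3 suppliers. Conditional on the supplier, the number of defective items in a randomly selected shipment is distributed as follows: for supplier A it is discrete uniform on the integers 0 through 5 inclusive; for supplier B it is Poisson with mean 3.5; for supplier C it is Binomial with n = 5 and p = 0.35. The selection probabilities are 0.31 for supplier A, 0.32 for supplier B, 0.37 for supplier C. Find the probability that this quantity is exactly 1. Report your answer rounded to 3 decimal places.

0.201

Conditional on each supplier, P(X = 1): A: 0.166667; B: 0.105691; C: 0.312386.
By total probability, P(X = 1) = 0.31·0.166667 + 0.32·0.105691 + 0.37·0.312386 = 0.201071.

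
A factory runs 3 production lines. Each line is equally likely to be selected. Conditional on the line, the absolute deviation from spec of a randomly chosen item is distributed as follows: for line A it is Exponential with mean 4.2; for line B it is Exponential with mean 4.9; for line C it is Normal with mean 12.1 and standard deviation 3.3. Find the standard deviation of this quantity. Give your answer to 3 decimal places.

5.501

Per component, A: μ=4.2, E[X²]=35.28; B: μ=4.9, E[X²]=48.02; C: μ=12.1, E[X²]=157.3.
E[X] = 0.333333·4.2 + 0.333333·4.9 + 0.333333·12.1 = 7.06667.
E[X²] = 0.333333·35.28 + 0.333333·48.02 + 0.333333·157.3 = 80.2.
Var(X) = E[X²] − (E[X])² = 80.2 − 49.9378 = 30.2622.
SD(X) = √30.2622 = 5.50111.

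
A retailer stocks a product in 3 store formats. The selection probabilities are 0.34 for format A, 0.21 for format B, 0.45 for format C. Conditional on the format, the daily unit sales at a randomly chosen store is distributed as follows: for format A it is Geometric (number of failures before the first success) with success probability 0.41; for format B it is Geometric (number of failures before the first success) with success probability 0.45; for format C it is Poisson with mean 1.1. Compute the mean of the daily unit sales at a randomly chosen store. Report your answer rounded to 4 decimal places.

1.2409

Component means — A: 1.43902; B: 1.22222; C: 1.1.
E[X] = 0.34·1.43902 + 0.21·1.22222 + 0.45·1.1 = 1.24093.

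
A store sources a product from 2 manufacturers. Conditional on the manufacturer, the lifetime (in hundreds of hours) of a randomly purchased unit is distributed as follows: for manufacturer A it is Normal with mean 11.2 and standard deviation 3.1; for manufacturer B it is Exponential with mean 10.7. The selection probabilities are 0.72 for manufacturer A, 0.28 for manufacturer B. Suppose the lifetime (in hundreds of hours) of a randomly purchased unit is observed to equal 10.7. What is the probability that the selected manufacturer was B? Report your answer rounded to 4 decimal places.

Likelihoods f(10.7 | ·): A: 0.127028; B: 0.0343813.
Posterior ∝ prior × likelihood. Numerator for B: 0.28·0.0343813 = 0.00962675.
Normalizing constant: 0.72·0.127028 + 0.28·0.0343813 = 0.101087.
P(B | observation) = 0.00962675 / 0.101087 = 0.0952324.

0.0952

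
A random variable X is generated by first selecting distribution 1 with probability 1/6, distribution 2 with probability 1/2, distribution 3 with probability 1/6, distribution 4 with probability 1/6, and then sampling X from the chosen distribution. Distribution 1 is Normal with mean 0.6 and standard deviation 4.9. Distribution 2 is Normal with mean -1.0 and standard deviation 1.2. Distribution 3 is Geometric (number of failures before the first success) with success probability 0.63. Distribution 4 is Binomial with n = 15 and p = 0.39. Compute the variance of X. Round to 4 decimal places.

11.3403

Per component, 1: μ=0.6, E[X²]=24.37; 2: μ=-1, E[X²]=2.44; 3: μ=0.587302, E[X²]=1.27715; 4: μ=5.85, E[X²]=37.791.
E[X] = 0.166667·0.6 + 0.5·-1 + 0.166667·0.587302 + 0.166667·5.85 = 0.672884.
E[X²] = 0.166667·24.37 + 0.5·2.44 + 0.166667·1.27715 + 0.166667·37.791 = 11.793.
Var(X) = E[X²] − (E[X])² = 11.793 − 0.452772 = 11.3403.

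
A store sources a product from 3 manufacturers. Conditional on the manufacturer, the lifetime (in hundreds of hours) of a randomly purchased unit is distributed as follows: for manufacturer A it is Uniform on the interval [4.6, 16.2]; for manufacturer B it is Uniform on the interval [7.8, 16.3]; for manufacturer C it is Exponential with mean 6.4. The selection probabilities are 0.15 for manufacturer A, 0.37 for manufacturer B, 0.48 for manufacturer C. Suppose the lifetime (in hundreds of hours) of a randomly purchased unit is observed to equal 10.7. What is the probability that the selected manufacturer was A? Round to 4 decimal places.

Likelihoods f(10.7 | ·): A: 0.0862069; B: 0.117647; C: 0.0293585.
Posterior ∝ prior × likelihood. Numerator for A: 0.15·0.0862069 = 0.012931.
Normalizing constant: 0.15·0.0862069 + 0.37·0.117647 + 0.48·0.0293585 = 0.0705525.
P(A | observation) = 0.012931 / 0.0705525 = 0.183282.

0.1833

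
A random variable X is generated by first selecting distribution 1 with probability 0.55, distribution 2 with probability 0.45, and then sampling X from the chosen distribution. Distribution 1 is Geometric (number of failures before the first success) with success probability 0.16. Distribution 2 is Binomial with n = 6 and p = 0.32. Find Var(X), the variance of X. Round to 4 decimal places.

21.3789

Per component, 1: μ=5.25, E[X²]=60.375; 2: μ=1.92, E[X²]=4.992.
E[X] = 0.55·5.25 + 0.45·1.92 = 3.7515.
E[X²] = 0.55·60.375 + 0.45·4.992 = 35.4527.
Var(X) = E[X²] − (E[X])² = 35.4527 − 14.0738 = 21.3789.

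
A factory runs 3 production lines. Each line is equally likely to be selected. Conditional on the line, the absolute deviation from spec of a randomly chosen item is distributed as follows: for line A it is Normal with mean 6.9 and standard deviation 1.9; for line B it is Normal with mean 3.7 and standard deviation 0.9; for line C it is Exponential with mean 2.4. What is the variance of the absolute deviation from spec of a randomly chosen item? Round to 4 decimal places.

6.9689

Per component, A: μ=6.9, E[X²]=51.22; B: μ=3.7, E[X²]=14.5; C: μ=2.4, E[X²]=11.52.
E[X] = 0.333333·6.9 + 0.333333·3.7 + 0.333333·2.4 = 4.33333.
E[X²] = 0.333333·51.22 + 0.333333·14.5 + 0.333333·11.52 = 25.7467.
Var(X) = E[X²] − (E[X])² = 25.7467 − 18.7778 = 6.96889.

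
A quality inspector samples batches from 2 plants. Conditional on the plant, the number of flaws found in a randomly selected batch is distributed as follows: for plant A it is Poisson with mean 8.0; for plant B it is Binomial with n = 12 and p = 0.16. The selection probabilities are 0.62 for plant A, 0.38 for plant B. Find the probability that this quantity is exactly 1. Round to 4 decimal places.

Conditional on each plant, P(X = 1): A: 0.0026837; B: 0.282081.
By total probability, P(X = 1) = 0.62·0.0026837 + 0.38·0.282081 = 0.108855.

0.1089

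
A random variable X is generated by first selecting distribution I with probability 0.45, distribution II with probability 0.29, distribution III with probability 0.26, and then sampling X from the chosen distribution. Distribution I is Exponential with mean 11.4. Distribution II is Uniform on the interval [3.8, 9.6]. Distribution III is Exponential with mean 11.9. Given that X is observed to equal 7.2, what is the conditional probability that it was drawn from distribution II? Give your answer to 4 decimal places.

0.6030

Likelihoods f(7.2 | ·): I: 0.0466449; II: 0.172414; III: 0.0458867.
Posterior ∝ prior × likelihood. Numerator for II: 0.29·0.172414 = 0.05.
Normalizing constant: 0.45·0.0466449 + 0.29·0.172414 + 0.26·0.0458867 = 0.0829207.
P(II | observation) = 0.05 / 0.0829207 = 0.602986.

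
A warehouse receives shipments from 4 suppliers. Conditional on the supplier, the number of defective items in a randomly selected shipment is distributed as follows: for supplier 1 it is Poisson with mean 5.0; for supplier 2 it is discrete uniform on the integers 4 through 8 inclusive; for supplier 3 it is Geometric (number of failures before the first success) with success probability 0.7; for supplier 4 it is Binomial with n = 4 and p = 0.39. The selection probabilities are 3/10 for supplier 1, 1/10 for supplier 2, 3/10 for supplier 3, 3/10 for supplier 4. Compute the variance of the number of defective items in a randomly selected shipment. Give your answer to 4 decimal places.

6.7828

Per component, 1: μ=5, E[X²]=30; 2: μ=6, E[X²]=38; 3: μ=0.428571, E[X²]=0.795918; 4: μ=1.56, E[X²]=3.3852.
E[X] = 0.3·5 + 0.1·6 + 0.3·0.428571 + 0.3·1.56 = 2.69657.
E[X²] = 0.3·30 + 0.1·38 + 0.3·0.795918 + 0.3·3.3852 = 14.0543.
Var(X) = E[X²] − (E[X])² = 14.0543 − 7.2715 = 6.78284.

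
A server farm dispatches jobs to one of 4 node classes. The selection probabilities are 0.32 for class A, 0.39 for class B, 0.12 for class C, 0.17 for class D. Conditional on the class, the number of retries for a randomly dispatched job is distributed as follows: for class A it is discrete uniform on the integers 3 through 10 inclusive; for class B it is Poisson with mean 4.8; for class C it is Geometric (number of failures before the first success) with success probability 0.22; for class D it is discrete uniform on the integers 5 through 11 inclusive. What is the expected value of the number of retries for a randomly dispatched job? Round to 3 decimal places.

Component means — A: 6.5; B: 4.8; C: 3.54545; D: 8.
E[X] = 0.32·6.5 + 0.39·4.8 + 0.12·3.54545 + 0.17·8 = 5.73745.

5.737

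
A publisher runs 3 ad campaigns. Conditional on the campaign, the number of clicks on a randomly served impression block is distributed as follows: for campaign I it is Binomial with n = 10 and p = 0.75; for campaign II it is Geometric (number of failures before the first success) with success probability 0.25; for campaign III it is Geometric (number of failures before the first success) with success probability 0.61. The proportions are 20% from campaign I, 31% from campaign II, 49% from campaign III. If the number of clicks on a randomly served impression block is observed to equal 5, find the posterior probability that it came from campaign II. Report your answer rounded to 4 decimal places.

0.5613

Likelihoods P(X=5 | ·): I: 0.0583992; II: 0.0593262; III: 0.00550368.
Posterior ∝ prior × likelihood. Numerator for II: 0.31·0.0593262 = 0.0183911.
Normalizing constant: 0.2·0.0583992 + 0.31·0.0593262 + 0.49·0.00550368 = 0.0327678.
P(II | observation) = 0.0183911 / 0.0327678 = 0.561256.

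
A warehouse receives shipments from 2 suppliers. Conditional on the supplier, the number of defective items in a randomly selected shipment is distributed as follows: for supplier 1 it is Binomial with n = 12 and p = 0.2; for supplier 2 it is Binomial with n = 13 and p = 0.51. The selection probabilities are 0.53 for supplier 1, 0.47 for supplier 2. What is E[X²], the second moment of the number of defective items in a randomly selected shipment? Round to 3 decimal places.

For each component E[X²] = Var + (mean)², giving 1: 7.68; 2: 47.2056.
Overall E[X²] = 0.53·7.68 + 0.47·47.2056 = 26.257.

26.257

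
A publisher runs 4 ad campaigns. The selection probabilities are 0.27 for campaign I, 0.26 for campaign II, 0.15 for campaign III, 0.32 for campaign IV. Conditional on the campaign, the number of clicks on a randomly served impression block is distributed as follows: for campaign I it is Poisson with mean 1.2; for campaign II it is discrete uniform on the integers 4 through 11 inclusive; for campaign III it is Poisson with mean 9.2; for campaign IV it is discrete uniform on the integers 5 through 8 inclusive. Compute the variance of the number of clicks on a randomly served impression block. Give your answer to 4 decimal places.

Per component, I: μ=1.2, E[X²]=2.64; II: μ=7.5, E[X²]=61.5; III: μ=9.2, E[X²]=93.84; IV: μ=6.5, E[X²]=43.5.
E[X] = 0.27·1.2 + 0.26·7.5 + 0.15·9.2 + 0.32·6.5 = 5.734.
E[X²] = 0.27·2.64 + 0.26·61.5 + 0.15·93.84 + 0.32·43.5 = 44.6988.
Var(X) = E[X²] − (E[X])² = 44.6988 − 32.8788 = 11.82.

11.8200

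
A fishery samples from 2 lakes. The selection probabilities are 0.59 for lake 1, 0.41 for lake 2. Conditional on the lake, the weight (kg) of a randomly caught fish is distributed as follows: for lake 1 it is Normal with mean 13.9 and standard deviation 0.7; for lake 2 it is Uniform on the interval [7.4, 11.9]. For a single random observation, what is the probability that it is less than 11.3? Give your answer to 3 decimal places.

Conditional on each lake, P(X < 11.3): 1: 0.000101889; 2: 0.866667.
By total probability, P(X < 11.3) = 0.59·0.000101889 + 0.41·0.866667 = 0.355393.

0.355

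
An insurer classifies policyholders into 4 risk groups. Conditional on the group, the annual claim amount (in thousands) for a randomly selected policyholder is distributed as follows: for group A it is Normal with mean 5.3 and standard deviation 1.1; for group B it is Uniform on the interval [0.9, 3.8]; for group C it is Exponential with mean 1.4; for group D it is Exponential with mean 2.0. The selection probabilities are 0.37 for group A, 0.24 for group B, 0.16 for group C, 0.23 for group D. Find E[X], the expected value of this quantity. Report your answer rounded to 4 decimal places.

Component means — A: 5.3; B: 2.35; C: 1.4; D: 2.
E[X] = 0.37·5.3 + 0.24·2.35 + 0.16·1.4 + 0.23·2 = 3.209.

3.2090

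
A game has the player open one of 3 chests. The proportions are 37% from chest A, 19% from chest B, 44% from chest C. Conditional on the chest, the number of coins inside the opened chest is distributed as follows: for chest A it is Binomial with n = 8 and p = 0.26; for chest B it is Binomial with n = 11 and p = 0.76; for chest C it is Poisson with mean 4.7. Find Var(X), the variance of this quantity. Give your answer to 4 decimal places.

Per component, A: μ=2.08, E[X²]=5.8656; B: μ=8.36, E[X²]=71.896; C: μ=4.7, E[X²]=26.79.
E[X] = 0.37·2.08 + 0.19·8.36 + 0.44·4.7 = 4.426.
E[X²] = 0.37·5.8656 + 0.19·71.896 + 0.44·26.79 = 27.6181.
Var(X) = E[X²] − (E[X])² = 27.6181 − 19.5895 = 8.02864.

8.0286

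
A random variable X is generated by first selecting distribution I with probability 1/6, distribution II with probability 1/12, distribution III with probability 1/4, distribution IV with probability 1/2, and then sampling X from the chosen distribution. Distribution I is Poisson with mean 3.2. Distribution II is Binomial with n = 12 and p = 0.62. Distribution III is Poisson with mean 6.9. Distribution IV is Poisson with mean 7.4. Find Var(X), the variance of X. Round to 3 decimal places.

8.521

Per component, I: μ=3.2, E[X²]=13.44; II: μ=7.44, E[X²]=58.1808; III: μ=6.9, E[X²]=54.51; IV: μ=7.4, E[X²]=62.16.
E[X] = 0.166667·3.2 + 0.0833333·7.44 + 0.25·6.9 + 0.5·7.4 = 6.57833.
E[X²] = 0.166667·13.44 + 0.0833333·58.1808 + 0.25·54.51 + 0.5·62.16 = 51.7959.
Var(X) = E[X²] − (E[X])² = 51.7959 − 43.2745 = 8.52143.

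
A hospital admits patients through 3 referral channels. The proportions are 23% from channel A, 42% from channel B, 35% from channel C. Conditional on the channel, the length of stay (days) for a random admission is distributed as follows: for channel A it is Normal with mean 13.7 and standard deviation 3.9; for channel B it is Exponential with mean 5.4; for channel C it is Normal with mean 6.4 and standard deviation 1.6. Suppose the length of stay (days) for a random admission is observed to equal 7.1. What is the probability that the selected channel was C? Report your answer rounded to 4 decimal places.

0.7495

Likelihoods f(7.1 | ·): A: 0.0244318; B: 0.0497267; C: 0.226583.
Posterior ∝ prior × likelihood. Numerator for C: 0.35·0.226583 = 0.0793039.
Normalizing constant: 0.23·0.0244318 + 0.42·0.0497267 + 0.35·0.226583 = 0.105808.
P(C | observation) = 0.0793039 / 0.105808 = 0.749505.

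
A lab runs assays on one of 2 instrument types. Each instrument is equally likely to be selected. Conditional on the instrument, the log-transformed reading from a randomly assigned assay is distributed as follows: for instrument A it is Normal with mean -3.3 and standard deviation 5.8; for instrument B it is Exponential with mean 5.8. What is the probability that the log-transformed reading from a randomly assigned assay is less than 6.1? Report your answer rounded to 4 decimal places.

0.7991

Conditional on each instrument, P(X < 6.1): A: 0.947458; B: 0.650665.
By total probability, P(X < 6.1) = 0.5·0.947458 + 0.5·0.650665 = 0.799061.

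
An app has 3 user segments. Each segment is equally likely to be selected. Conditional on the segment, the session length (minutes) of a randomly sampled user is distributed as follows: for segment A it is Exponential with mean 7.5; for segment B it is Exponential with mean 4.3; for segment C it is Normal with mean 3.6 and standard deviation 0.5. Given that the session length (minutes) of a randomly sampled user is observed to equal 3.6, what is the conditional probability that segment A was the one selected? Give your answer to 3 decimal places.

0.084

Likelihoods f(3.6 | ·): A: 0.0825045; B: 0.100678; C: 0.797885.
Posterior ∝ prior × likelihood. Numerator for A: 0.333333·0.0825045 = 0.0275015.
Normalizing constant: 0.333333·0.0825045 + 0.333333·0.100678 + 0.333333·0.797885 = 0.327022.
P(A | observation) = 0.0275015 / 0.327022 = 0.0840966.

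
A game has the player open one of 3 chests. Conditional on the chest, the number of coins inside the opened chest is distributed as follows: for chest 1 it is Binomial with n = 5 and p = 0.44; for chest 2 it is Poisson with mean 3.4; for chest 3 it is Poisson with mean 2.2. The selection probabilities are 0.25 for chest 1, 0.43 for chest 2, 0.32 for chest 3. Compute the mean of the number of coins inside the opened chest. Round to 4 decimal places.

2.7160

Component means — 1: 2.2; 2: 3.4; 3: 2.2.
E[X] = 0.25·2.2 + 0.43·3.4 + 0.32·2.2 = 2.716.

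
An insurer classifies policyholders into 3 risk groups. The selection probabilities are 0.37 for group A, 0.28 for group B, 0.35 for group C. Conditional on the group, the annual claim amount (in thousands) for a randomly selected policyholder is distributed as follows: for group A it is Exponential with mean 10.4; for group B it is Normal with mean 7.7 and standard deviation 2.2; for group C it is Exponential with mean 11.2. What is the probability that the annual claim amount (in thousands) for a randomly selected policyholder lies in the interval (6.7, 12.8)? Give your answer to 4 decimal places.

Conditional on each group, P(6.7 < X < 12.8): A: 0.232998; B: 0.665062; C: 0.230886.
By total probability, P(6.7 < X < 12.8) = 0.37·0.232998 + 0.28·0.665062 + 0.35·0.230886 = 0.353237.

0.3532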